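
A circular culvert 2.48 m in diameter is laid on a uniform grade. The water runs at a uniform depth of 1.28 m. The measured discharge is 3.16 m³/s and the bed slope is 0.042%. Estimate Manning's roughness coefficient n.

n = 0.012

For a circular section of diameter D = 2.48 m at depth y = 1.28 m, the central angle is θ = 2 arccos(1 − 2y/D) = 3.206 rad. Then A = (D²/8)(θ − sin θ) = 2.514 m² and P = Dθ/2 = 3.976 m.
Hydraulic radius R = A/P = 2.514/3.976 = 0.6325 m.
Rearranging Manning's equation: n = (1/Q) A R^(2/3) S^(1/2) = (1/3.16) × 2.514 × 0.6325^(2/3) × √0.00042 = 0.012.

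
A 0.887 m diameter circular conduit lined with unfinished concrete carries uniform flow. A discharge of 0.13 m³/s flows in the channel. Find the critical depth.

At critical depth, Q² T / (g A³) = 1, i.e. A³/T = Q²/g = 0.13²/9.81 = 0.001723.
At y = 0.185 m: A³/T = 0.001131 — short.
At y = 0.225 m: A³/T = 0.002429 — over.
At y = 0.206 m: A³/T = 0.001722 — close enough.

y_c = 0.206 m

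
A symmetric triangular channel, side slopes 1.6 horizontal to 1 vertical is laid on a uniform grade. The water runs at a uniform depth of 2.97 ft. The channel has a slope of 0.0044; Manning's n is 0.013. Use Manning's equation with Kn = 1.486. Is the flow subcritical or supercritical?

supercritical

For a triangular section with side slope z = 1.6: A = zy² = 1.6×2.97² = 14.11 ft²; P = 2y√(1+z²) = 2×2.97×1.887 = 11.21 ft.
Hydraulic radius R = A/P = 14.11/11.21 = 1.259 ft.
V = (1.486/n) R^(2/3) √S = (1.486/0.013) × 1.259^(2/3) × √0.0044 = 8.842 ft/s. Hydraulic depth D_h = A/T = 14.11/9.504 = 1.485 ft.
Froude number Fr = V/√(g·D_h) = 8.842/√(32.2×1.485) = 1.28, which is greater than 1, so the flow is supercritical.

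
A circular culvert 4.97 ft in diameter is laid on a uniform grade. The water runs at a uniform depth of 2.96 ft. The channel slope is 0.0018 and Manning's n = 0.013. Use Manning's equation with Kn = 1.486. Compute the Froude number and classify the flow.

For a circular section of diameter D = 4.97 ft at depth y = 2.96 ft, the central angle is θ = 2 arccos(1 − 2y/D) = 3.526 rad. Then A = (D²/8)(θ − sin θ) = 12.05 ft² and P = Dθ/2 = 8.763 ft.
Hydraulic radius R = A/P = 12.05/8.763 = 1.375 ft.
V = (1.486/n) R^(2/3) √S = (1.486/0.013) × 1.375^(2/3) × √0.0018 = 5.996 ft/s. Hydraulic depth D_h = A/T = 12.05/4.878 = 2.469 ft.
Froude number Fr = V/√(g·D_h) = 5.996/√(32.2×2.469) = 0.672, which is less than 1, so the flow is subcritical.

subcritical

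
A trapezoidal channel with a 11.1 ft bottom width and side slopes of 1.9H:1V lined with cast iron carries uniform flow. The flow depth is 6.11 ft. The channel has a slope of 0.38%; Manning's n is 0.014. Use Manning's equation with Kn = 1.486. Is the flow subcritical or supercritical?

With bottom width b = 11.1 ft and side slope z = 1.9: A = (b + zy)y = (11.1 + 1.9×6.11)×6.11 = 138.8 ft²; P = b + 2y√(1+z²) = 11.1 + 2×6.11×2.147 = 37.34 ft.
Hydraulic radius R = A/P = 138.8/37.34 = 3.716 ft.
V = (1.486/n) R^(2/3) √S = (1.486/0.014) × 3.716^(2/3) × √0.0038 = 15.7 ft/s. Hydraulic depth D_h = A/T = 138.8/34.32 = 4.043 ft.
Froude number Fr = V/√(g·D_h) = 15.7/√(32.2×4.043) = 1.38, which is greater than 1, so the flow is supercritical.

supercritical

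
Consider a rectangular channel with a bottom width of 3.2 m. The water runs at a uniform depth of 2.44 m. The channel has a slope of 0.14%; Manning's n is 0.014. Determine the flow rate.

Flow area A = b·y = 3.2 × 2.44 = 7.808 m². Wetted perimeter P = b + 2y = 3.2 + 2×2.44 = 8.08 m.
Hydraulic radius R = A/P = 7.808/8.08 = 0.9663 m.
Manning's equation: Q = (1/n) A R^(2/3) S^(1/2) = (1/0.014) × 7.808 × 0.9663^(2/3) × 0.0014^(1/2) = 20.4 m³/s.

Q = 20.4 m³/s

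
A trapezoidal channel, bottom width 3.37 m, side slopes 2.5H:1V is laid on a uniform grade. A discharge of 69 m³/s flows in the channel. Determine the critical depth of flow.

y_c = 2.17 m

At critical depth, Q² T / (g A³) = 1, i.e. A³/T = Q²/g = 69²/9.81 = 485.3.
Trying y = 1.89 m: A³/T = 279.3 — low.
Trying y = 2.75 m: A³/T = 1306 — high.
Trying y = 2.17 m: A³/T = 488.9 — ≈ 485.3.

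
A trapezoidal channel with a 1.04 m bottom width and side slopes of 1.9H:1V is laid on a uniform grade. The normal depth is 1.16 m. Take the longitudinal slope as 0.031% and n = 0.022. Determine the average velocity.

With bottom width b = 1.04 m and side slope z = 1.9: A = (b + zy)y = (1.04 + 1.9×1.16)×1.16 = 3.763 m²; P = b + 2y√(1+z²) = 1.04 + 2×1.16×2.147 = 6.021 m.
Hydraulic radius R = A/P = 3.763/6.021 = 0.625 m.
From Manning's equation, V = (1/n) R^(2/3) S^(1/2) = (1/0.022) × 0.625^(2/3) × 0.00031^(1/2) = 0.585 m/s.

V = 0.585 m/s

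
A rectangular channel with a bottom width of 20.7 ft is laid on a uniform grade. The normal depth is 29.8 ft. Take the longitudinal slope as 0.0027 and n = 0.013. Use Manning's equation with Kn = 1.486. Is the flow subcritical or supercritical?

Flow area A = b·y = 20.7 × 29.8 = 616.9 ft². Wetted perimeter P = b + 2y = 20.7 + 2×29.8 = 80.3 ft.
Hydraulic radius R = A/P = 616.9/80.3 = 7.682 ft.
V = (1.486/n) R^(2/3) √S = (1.486/0.013) × 7.682^(2/3) × √0.0027 = 23.12 ft/s. Hydraulic depth D_h = A/T = 616.9/20.7 = 29.8 ft.
Froude number Fr = V/√(g·D_h) = 23.12/√(32.2×29.8) = 0.747, which is less than 1, so the flow is subcritical.

subcritical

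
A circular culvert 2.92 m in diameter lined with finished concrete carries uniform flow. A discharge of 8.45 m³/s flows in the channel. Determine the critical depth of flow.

y_c = 1.26 m

At critical depth, Q² T / (g A³) = 1, i.e. A³/T = Q²/g = 8.45²/9.81 = 7.279.
Try y = 1.1 m: A³/T = 4.344 — short.
Try y = 1.4 m: A³/T = 10.95 — over.
Try y = 1.26 m: A³/T = 7.317 — ≈ 7.279.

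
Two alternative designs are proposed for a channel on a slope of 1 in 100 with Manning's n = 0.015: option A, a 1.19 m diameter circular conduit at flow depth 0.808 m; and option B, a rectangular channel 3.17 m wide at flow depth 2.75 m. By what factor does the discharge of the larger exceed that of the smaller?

Channel A: For a circular section of diameter D = 1.19 m at depth y = 0.808 m, the central angle is θ = 2 arccos(1 − 2y/D) = 3.874 rad. Then A = (D²/8)(θ − sin θ) = 0.804 m² and P = Dθ/2 = 2.305 m. Hydraulic radius R = A/P = 0.804/2.305 = 0.3488 m. Q_A = (1/0.015)·0.804·0.3488^(2/3)·√0.01 = 2.656 m³/s.
Channel B: Flow area A = b·y = 3.17 × 2.75 = 8.717 m². Wetted perimeter P = b + 2y = 3.17 + 2×2.75 = 8.67 m. Hydraulic radius R = A/P = 8.717/8.67 = 1.005 m. Q_B = (1/0.015)·8.717·1.005^(2/3)·√0.01 = 58.33 m³/s.
The larger discharge is 58.33 m³/s and the smaller is 2.656 m³/s; the ratio is 22.

22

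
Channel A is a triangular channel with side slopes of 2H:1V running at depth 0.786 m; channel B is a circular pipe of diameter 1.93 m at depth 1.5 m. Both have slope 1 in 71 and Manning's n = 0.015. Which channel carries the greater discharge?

Channel A: For a triangular section with side slope z = 2: A = zy² = 2×0.786² = 1.236 m²; P = 2y√(1+z²) = 2×0.786×2.236 = 3.515 m. Hydraulic radius R = A/P = 1.236/3.515 = 0.3515 m. Q_A = (1/0.015)·1.236·0.3515^(2/3)·√0.01408 = 4.869 m³/s.
Channel B: For a circular section of diameter D = 1.93 m at depth y = 1.5 m, the central angle is θ = 2 arccos(1 − 2y/D) = 4.317 rad. Then A = (D²/8)(θ − sin θ) = 2.44 m² and P = Dθ/2 = 4.166 m. Hydraulic radius R = A/P = 2.44/4.166 = 0.5856 m. Q_B = (1/0.015)·2.44·0.5856^(2/3)·√0.01408 = 13.51 m³/s.
Q_A = 4.869 m³/s vs Q_B = 13.51 m³/s, so channel B carries more.

channel B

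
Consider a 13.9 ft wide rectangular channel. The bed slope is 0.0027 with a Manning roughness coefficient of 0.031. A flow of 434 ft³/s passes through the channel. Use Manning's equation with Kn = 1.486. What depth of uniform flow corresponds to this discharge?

Manning's equation rearranged: A R^(2/3) = nQ / (1.486·√S) = 0.031 × 434 / (1.486 × √0.0027) = 174.2.
At y = 4.33 ft: A R^(2/3) = 115.8 — too small.
At y = 6.61 ft: A R^(2/3) = 207.3 — too large.
At y = 5.81 ft: A R^(2/3) = 174.1 — ≈ 174.2.

y_n = 5.81 ft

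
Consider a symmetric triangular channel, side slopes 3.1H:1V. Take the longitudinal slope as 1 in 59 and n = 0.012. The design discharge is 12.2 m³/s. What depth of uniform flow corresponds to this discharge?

y_n = 0.823 m

Manning's equation rearranged: A R^(2/3) = nQ / (1·√S) = 0.012 × 12.2 / (√0.01695) = 1.125.
At y = 0.99 m: A R^(2/3) = 1.84 — too large.
At y = 0.823 m: A R^(2/3) = 1.124 — ≈ 1.125.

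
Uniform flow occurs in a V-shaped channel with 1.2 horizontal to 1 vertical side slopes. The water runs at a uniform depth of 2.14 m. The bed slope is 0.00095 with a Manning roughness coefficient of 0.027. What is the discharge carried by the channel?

For a triangular section with side slope z = 1.2: A = zy² = 1.2×2.14² = 5.496 m²; P = 2y√(1+z²) = 2×2.14×1.562 = 6.686 m.
Hydraulic radius R = A/P = 5.496/6.686 = 0.822 m.
Manning's equation: Q = (1/n) A R^(2/3) S^(1/2) = (1/0.027) × 5.496 × 0.822^(2/3) × 0.00095^(1/2) = 5.5 m³/s.

Q = 5.5 m³/s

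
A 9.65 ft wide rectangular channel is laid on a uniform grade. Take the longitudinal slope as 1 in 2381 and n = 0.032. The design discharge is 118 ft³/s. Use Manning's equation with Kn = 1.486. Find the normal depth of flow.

y_n = 6.51 ft

Manning's equation rearranged: A R^(2/3) = nQ / (1.486·√S) = 0.032 × 118 / (1.486 × √0.00042) = 124.
Try y = 4.91 ft: A R^(2/3) = 85.72 — short.
Try y = 6.51 ft: A R^(2/3) = 123.9 — close enough.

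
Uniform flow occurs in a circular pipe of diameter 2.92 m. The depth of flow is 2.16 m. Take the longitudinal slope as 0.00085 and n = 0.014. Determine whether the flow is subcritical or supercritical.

subcritical

For a circular section of diameter D = 2.92 m at depth y = 2.16 m, the central angle is θ = 2 arccos(1 − 2y/D) = 4.142 rad. Then A = (D²/8)(θ − sin θ) = 5.311 m² and P = Dθ/2 = 6.047 m.
Hydraulic radius R = A/P = 5.311/6.047 = 0.8783 m.
V = (1/n) R^(2/3) √S = (1/0.014) × 0.8783^(2/3) × √0.00085 = 1.91 m/s. Hydraulic depth D_h = A/T = 5.311/2.562 = 2.073 m.
Froude number Fr = V/√(g·D_h) = 1.91/√(9.81×2.073) = 0.424, which is less than 1, so the flow is subcritical.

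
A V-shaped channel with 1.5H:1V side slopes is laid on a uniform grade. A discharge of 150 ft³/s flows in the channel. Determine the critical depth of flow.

At critical depth, Q² T / (g A³) = 1, i.e. A³/T = Q²/g = 150²/32.2 = 698.8.
Trying y = 2.81 ft: A³/T = 197.1 — low.
Trying y = 3.62 ft: A³/T = 699.4 — ≈ 698.8.

y_c = 3.62 ft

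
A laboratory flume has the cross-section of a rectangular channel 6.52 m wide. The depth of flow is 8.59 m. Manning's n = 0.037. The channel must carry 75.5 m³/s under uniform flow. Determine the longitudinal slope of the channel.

S = 0.00079

Flow area A = b·y = 6.52 × 8.59 = 56.01 m². Wetted perimeter P = b + 2y = 6.52 + 2×8.59 = 23.7 m.
Hydraulic radius R = A/P = 56.01/23.7 = 2.363 m.
From Manning's equation, S = [nQ / (1 A R^(2/3))]² = [0.037 × 75.5 / (1 × 56.01 × 2.363^(2/3))]² = 0.00079.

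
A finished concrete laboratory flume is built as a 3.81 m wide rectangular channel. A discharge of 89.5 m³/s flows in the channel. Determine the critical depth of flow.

For a rectangular channel, critical depth y_c = (q²/g)^(1/3) where q = Q/b = 89.5/3.81 = 23.49 m²/s.
So y_c = (23.49²/9.81)^(1/3) = 3.83 m.

y_c = 3.83 m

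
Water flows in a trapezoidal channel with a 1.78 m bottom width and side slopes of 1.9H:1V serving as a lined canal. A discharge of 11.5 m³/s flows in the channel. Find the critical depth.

y_c = 1.11 m

At critical depth, Q² T / (g A³) = 1, i.e. A³/T = Q²/g = 11.5²/9.81 = 13.48.
Try y = 1.33 m: A³/T = 27.5 — too large.
Try y = 0.903 m: A³/T = 6.035 — too small.
Try y = 1.11 m: A³/T = 13.41 — matches.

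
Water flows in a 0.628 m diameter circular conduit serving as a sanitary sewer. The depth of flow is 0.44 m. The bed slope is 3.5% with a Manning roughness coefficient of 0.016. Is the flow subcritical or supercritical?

supercritical

For a circular section of diameter D = 0.628 m at depth y = 0.44 m, the central angle is θ = 2 arccos(1 − 2y/D) = 3.967 rad. Then A = (D²/8)(θ − sin θ) = 0.2318 m² and P = Dθ/2 = 1.246 m.
Hydraulic radius R = A/P = 0.2318/1.246 = 0.1861 m.
V = (1/n) R^(2/3) √S = (1/0.016) × 0.1861^(2/3) × √0.035 = 3.811 m/s. Hydraulic depth D_h = A/T = 0.2318/0.5752 = 0.403 m.
Froude number Fr = V/√(g·D_h) = 3.811/√(9.81×0.403) = 1.92, which is greater than 1, so the flow is supercritical.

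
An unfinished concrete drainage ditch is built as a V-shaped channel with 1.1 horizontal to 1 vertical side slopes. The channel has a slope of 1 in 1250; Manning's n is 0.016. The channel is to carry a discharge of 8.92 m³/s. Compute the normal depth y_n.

y_n = 2.27 m

Manning's equation rearranged: A R^(2/3) = nQ / (1·√S) = 0.016 × 8.92 / (√0.0008) = 5.046.
Trying y = 2.86 m: A R^(2/3) = 9.343 — over.
Trying y = 1.76 m: A R^(2/3) = 2.56 — short.
Trying y = 2.27 m: A R^(2/3) = 5.046 — ≈ 5.046.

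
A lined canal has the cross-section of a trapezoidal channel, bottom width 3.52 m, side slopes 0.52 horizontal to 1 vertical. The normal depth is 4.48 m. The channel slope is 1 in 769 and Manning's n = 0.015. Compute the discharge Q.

With bottom width b = 3.52 m and side slope z = 0.52: A = (b + zy)y = (3.52 + 0.52×4.48)×4.48 = 26.21 m²; P = b + 2y√(1+z²) = 3.52 + 2×4.48×1.127 = 13.62 m.
Hydraulic radius R = A/P = 26.21/13.62 = 1.924 m.
Manning's equation: Q = (1/n) A R^(2/3) S^(1/2) = (1/0.015) × 26.21 × 1.924^(2/3) × 0.0013^(1/2) = 97.5 m³/s.

Q = 97.5 m³/s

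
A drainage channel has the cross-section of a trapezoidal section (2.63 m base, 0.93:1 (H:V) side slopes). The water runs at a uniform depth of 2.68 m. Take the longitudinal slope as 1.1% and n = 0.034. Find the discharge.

Q = 52.5 m³/s

With bottom width b = 2.63 m and side slope z = 0.93: A = (b + zy)y = (2.63 + 0.93×2.68)×2.68 = 13.73 m²; P = b + 2y√(1+z²) = 2.63 + 2×2.68×1.366 = 9.95 m.
Hydraulic radius R = A/P = 13.73/9.95 = 1.38 m.
Manning's equation: Q = (1/n) A R^(2/3) S^(1/2) = (1/0.034) × 13.73 × 1.38^(2/3) × 0.011^(1/2) = 52.5 m³/s.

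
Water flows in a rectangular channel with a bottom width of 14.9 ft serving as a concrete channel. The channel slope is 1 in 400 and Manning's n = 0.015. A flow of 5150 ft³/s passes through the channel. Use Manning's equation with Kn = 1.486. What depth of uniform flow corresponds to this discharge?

y_n = 22.2 ft

Manning's equation rearranged: A R^(2/3) = nQ / (1.486·√S) = 0.015 × 5150 / (1.486 × √0.0025) = 1040.
Try y = 15.3 ft: A R^(2/3) = 667.5 — too small.
Try y = 24.3 ft: A R^(2/3) = 1156 — too large.
Try y = 22.2 ft: A R^(2/3) = 1040 — matches.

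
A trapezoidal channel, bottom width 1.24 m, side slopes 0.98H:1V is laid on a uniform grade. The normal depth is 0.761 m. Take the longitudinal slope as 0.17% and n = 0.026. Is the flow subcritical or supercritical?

subcritical

With bottom width b = 1.24 m and side slope z = 0.98: A = (b + zy)y = (1.24 + 0.98×0.761)×0.761 = 1.511 m²; P = b + 2y√(1+z²) = 1.24 + 2×0.761×1.4 = 3.371 m.
Hydraulic radius R = A/P = 1.511/3.371 = 0.4483 m.
V = (1/n) R^(2/3) √S = (1/0.026) × 0.4483^(2/3) × √0.0017 = 0.9289 m/s. Hydraulic depth D_h = A/T = 1.511/2.732 = 0.5532 m.
Froude number Fr = V/√(g·D_h) = 0.9289/√(9.81×0.5532) = 0.399, which is less than 1, so the flow is subcritical.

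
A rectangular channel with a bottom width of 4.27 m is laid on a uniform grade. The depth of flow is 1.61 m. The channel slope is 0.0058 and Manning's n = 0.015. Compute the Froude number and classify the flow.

supercritical

Flow area A = b·y = 4.27 × 1.61 = 6.875 m². Wetted perimeter P = b + 2y = 4.27 + 2×1.61 = 7.49 m.
Hydraulic radius R = A/P = 6.875/7.49 = 0.9179 m.
V = (1/n) R^(2/3) √S = (1/0.015) × 0.9179^(2/3) × √0.0058 = 4.795 m/s. Hydraulic depth D_h = A/T = 6.875/4.27 = 1.61 m.
Froude number Fr = V/√(g·D_h) = 4.795/√(9.81×1.61) = 1.21, which is greater than 1, so the flow is supercritical.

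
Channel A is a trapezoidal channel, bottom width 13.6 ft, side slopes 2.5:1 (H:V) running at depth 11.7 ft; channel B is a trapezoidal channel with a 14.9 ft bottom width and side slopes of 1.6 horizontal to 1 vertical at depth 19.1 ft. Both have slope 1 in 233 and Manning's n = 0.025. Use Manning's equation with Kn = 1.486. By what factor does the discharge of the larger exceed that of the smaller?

Channel A: With bottom width b = 13.6 ft and side slope z = 2.5: A = (b + zy)y = (13.6 + 2.5×11.7)×11.7 = 501.3 ft²; P = b + 2y√(1+z²) = 13.6 + 2×11.7×2.693 = 76.61 ft. Hydraulic radius R = A/P = 501.3/76.61 = 6.544 ft. Q_A = (1.486/0.025)·501.3·6.544^(2/3)·√0.004292 = 6830 ft³/s.
Channel B: With bottom width b = 14.9 ft and side slope z = 1.6: A = (b + zy)y = (14.9 + 1.6×19.1)×19.1 = 868.3 ft²; P = b + 2y√(1+z²) = 14.9 + 2×19.1×1.887 = 86.98 ft. Hydraulic radius R = A/P = 868.3/86.98 = 9.983 ft. Q_B = (1.486/0.025)·868.3·9.983^(2/3)·√0.004292 = 15680 ft³/s.
The larger discharge is 15680 ft³/s and the smaller is 6830 ft³/s; the ratio is 2.3.

2.3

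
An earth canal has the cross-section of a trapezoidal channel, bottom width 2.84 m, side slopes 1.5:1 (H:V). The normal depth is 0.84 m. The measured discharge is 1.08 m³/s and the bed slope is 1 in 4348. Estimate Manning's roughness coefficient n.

n = 0.0339

With bottom width b = 2.84 m and side slope z = 1.5: A = (b + zy)y = (2.84 + 1.5×0.84)×0.84 = 3.444 m²; P = b + 2y√(1+z²) = 2.84 + 2×0.84×1.803 = 5.869 m.
Hydraulic radius R = A/P = 3.444/5.869 = 0.5868 m.
Rearranging Manning's equation: n = (1/Q) A R^(2/3) S^(1/2) = (1/1.08) × 3.444 × 0.5868^(2/3) × √0.00023 = 0.0339.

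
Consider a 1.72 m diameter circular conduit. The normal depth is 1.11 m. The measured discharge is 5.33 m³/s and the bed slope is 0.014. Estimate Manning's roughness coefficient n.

n = 0.022

For a circular section of diameter D = 1.72 m at depth y = 1.11 m, the central angle is θ = 2 arccos(1 − 2y/D) = 3.732 rad. Then A = (D²/8)(θ − sin θ) = 1.586 m² and P = Dθ/2 = 3.209 m.
Hydraulic radius R = A/P = 1.586/3.209 = 0.4941 m.
Rearranging Manning's equation: n = (1/Q) A R^(2/3) S^(1/2) = (1/5.33) × 1.586 × 0.4941^(2/3) × √0.014 = 0.022.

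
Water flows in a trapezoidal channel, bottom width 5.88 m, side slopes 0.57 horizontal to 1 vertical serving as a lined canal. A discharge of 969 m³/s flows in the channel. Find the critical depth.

At critical depth, Q² T / (g A³) = 1, i.e. A³/T = Q²/g = 969²/9.81 = 95710.
Trying y = 8.51 m: A³/T = 48870 — too small.
Trying y = 11.5 m: A³/T = 154000 — too large.
Trying y = 10.2 m: A³/T = 96930 — close enough.

y_c = 10.2 m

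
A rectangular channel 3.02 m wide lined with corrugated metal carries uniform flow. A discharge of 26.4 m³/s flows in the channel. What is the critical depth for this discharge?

y_c = 1.98 m

For a rectangular channel, critical depth y_c = (q²/g)^(1/3) where q = Q/b = 26.4/3.02 = 8.742 m²/s.
So y_c = (8.742²/9.81)^(1/3) = 1.98 m.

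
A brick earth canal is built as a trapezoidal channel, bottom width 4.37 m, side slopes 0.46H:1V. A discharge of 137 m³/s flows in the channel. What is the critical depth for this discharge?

y_c = 4.01 m

At critical depth, Q² T / (g A³) = 1, i.e. A³/T = Q²/g = 137²/9.81 = 1913.
At y = 4.53 m: A³/T = 2927 — over.
At y = 4.01 m: A³/T = 1920 — close enough.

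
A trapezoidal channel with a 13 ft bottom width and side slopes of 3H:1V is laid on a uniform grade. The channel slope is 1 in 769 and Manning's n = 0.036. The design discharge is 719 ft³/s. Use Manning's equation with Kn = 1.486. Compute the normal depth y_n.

y_n = 6.26 ft

Manning's equation rearranged: A R^(2/3) = nQ / (1.486·√S) = 0.036 × 719 / (1.486 × √0.0013) = 483.
At y = 5.23 ft: A R^(2/3) = 329.7 — too small.
At y = 7.27 ft: A R^(2/3) = 668.2 — too large.
At y = 6.26 ft: A R^(2/3) = 483 — matches.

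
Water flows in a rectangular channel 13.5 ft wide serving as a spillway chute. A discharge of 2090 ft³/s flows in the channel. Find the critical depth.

y_c = 9.06 ft

For a rectangular channel, critical depth y_c = (q²/g)^(1/3) where q = Q/b = 2090/13.5 = 154.8 ft²/s.
So y_c = (154.8²/32.2)^(1/3) = 9.06 ft.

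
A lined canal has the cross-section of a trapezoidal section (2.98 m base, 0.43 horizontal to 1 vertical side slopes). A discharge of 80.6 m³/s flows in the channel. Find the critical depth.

y_c = 3.53 m

At critical depth, Q² T / (g A³) = 1, i.e. A³/T = Q²/g = 80.6²/9.81 = 662.2.
Try y = 2.8 m: A³/T = 298.4 — too small.
Try y = 4.22 m: A³/T = 1253 — too large.
Try y = 3.53 m: A³/T = 665.4 — matches.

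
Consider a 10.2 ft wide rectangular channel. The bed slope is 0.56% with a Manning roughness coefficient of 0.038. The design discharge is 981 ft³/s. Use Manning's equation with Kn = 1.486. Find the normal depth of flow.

Manning's equation rearranged: A R^(2/3) = nQ / (1.486·√S) = 0.038 × 981 / (1.486 × √0.0056) = 335.2.
Try y = 10.1 ft: A R^(2/3) = 232.4 — low.
Try y = 13.7 ft: A R^(2/3) = 335.3 — close enough.

y_n = 13.7 ft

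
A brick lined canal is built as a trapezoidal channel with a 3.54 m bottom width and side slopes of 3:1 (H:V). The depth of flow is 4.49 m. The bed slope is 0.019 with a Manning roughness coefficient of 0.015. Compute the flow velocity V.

V = 16.4 m/s

With bottom width b = 3.54 m and side slope z = 3: A = (b + zy)y = (3.54 + 3×4.49)×4.49 = 76.37 m²; P = b + 2y√(1+z²) = 3.54 + 2×4.49×3.162 = 31.94 m.
Hydraulic radius R = A/P = 76.37/31.94 = 2.391 m.
From Manning's equation, V = (1/n) R^(2/3) S^(1/2) = (1/0.015) × 2.391^(2/3) × 0.019^(1/2) = 16.4 m/s.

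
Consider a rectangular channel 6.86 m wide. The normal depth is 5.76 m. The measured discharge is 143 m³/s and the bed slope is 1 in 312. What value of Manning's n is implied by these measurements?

n = 0.0261

Flow area A = b·y = 6.86 × 5.76 = 39.51 m². Wetted perimeter P = b + 2y = 6.86 + 2×5.76 = 18.38 m.
Hydraulic radius R = A/P = 39.51/18.38 = 2.15 m.
Rearranging Manning's equation: n = (1/Q) A R^(2/3) S^(1/2) = (1/143) × 39.51 × 2.15^(2/3) × √0.003205 = 0.0261.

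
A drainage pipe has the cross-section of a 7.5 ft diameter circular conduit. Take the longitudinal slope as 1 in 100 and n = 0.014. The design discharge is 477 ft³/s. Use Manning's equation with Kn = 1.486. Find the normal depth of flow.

y_n = 4.49 ft

Manning's equation rearranged: A R^(2/3) = nQ / (1.486·√S) = 0.014 × 477 / (1.486 × √0.01) = 44.94.
At y = 3.4 ft: A R^(2/3) = 28.35 — low.
At y = 4.85 ft: A R^(2/3) = 50.44 — high.
At y = 4.49 ft: A R^(2/3) = 44.98 — close enough.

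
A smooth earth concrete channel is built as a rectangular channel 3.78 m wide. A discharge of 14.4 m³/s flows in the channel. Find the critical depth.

For a rectangular channel, critical depth y_c = (q²/g)^(1/3) where q = Q/b = 14.4/3.78 = 3.81 m²/s.
So y_c = (3.81²/9.81)^(1/3) = 1.14 m.

y_c = 1.14 m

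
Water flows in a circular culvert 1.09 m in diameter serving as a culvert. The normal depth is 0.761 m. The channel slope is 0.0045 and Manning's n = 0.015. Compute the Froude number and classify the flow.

For a circular section of diameter D = 1.09 m at depth y = 0.761 m, the central angle is θ = 2 arccos(1 − 2y/D) = 3.957 rad. Then A = (D²/8)(θ − sin θ) = 0.6957 m² and P = Dθ/2 = 2.156 m.
Hydraulic radius R = A/P = 0.6957/2.156 = 0.3226 m.
V = (1/n) R^(2/3) √S = (1/0.015) × 0.3226^(2/3) × √0.0045 = 2.104 m/s. Hydraulic depth D_h = A/T = 0.6957/1.001 = 0.6952 m.
Froude number Fr = V/√(g·D_h) = 2.104/√(9.81×0.6952) = 0.806, which is less than 1, so the flow is subcritical.

subcritical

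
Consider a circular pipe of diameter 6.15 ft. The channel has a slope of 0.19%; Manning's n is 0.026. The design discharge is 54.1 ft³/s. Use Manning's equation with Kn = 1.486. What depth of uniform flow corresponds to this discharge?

Manning's equation rearranged: A R^(2/3) = nQ / (1.486·√S) = 0.026 × 54.1 / (1.486 × √0.0019) = 21.72.
Trying y = 2.28 ft: A R^(2/3) = 11.59 — low.
Trying y = 3.54 ft: A R^(2/3) = 24.93 — high.
Trying y = 3.25 ft: A R^(2/3) = 21.71 — matches.

y_n = 3.25 ft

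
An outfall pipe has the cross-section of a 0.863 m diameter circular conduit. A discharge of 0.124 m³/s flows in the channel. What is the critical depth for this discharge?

At critical depth, Q² T / (g A³) = 1, i.e. A³/T = Q²/g = 0.124²/9.81 = 0.001567.
Try y = 0.224 m: A³/T = 0.002316 — over.
Try y = 0.154 m: A³/T = 0.000535 — short.
Try y = 0.203 m: A³/T = 0.001578 — matches.

y_c = 0.203 m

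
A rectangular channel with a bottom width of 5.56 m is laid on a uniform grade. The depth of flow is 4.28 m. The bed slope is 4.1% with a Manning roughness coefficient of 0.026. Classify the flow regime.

supercritical

Flow area A = b·y = 5.56 × 4.28 = 23.8 m². Wetted perimeter P = b + 2y = 5.56 + 2×4.28 = 14.12 m.
Hydraulic radius R = A/P = 23.8/14.12 = 1.685 m.
V = (1/n) R^(2/3) √S = (1/0.026) × 1.685^(2/3) × √0.041 = 11.03 m/s. Hydraulic depth D_h = A/T = 23.8/5.56 = 4.28 m.
Froude number Fr = V/√(g·D_h) = 11.03/√(9.81×4.28) = 1.7, which is greater than 1, so the flow is supercritical.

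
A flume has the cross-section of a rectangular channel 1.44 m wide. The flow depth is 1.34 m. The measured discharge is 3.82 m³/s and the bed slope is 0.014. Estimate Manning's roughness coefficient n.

Flow area A = b·y = 1.44 × 1.34 = 1.93 m². Wetted perimeter P = b + 2y = 1.44 + 2×1.34 = 4.12 m.
Hydraulic radius R = A/P = 1.93/4.12 = 0.4683 m.
Rearranging Manning's equation: n = (1/Q) A R^(2/3) S^(1/2) = (1/3.82) × 1.93 × 0.4683^(2/3) × √0.014 = 0.036.

n = 0.036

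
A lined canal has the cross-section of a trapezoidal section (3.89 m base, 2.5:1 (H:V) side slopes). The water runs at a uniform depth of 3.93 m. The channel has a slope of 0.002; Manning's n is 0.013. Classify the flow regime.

supercritical

With bottom width b = 3.89 m and side slope z = 2.5: A = (b + zy)y = (3.89 + 2.5×3.93)×3.93 = 53.9 m²; P = b + 2y√(1+z²) = 3.89 + 2×3.93×2.693 = 25.05 m.
Hydraulic radius R = A/P = 53.9/25.05 = 2.151 m.
V = (1/n) R^(2/3) √S = (1/0.013) × 2.151^(2/3) × √0.002 = 5.733 m/s. Hydraulic depth D_h = A/T = 53.9/23.54 = 2.29 m.
Froude number Fr = V/√(g·D_h) = 5.733/√(9.81×2.29) = 1.21, which is greater than 1, so the flow is supercritical.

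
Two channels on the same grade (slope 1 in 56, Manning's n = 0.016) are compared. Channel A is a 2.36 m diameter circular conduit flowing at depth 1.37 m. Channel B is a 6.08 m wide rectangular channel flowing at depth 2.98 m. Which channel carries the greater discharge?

Channel A: For a circular section of diameter D = 2.36 m at depth y = 1.37 m, the central angle is θ = 2 arccos(1 − 2y/D) = 3.465 rad. Then A = (D²/8)(θ − sin θ) = 2.634 m² and P = Dθ/2 = 4.089 m. Hydraulic radius R = A/P = 2.634/4.089 = 0.6441 m. Q_A = (1/0.016)·2.634·0.6441^(2/3)·√0.01786 = 16.41 m³/s.
Channel B: Flow area A = b·y = 6.08 × 2.98 = 18.12 m². Wetted perimeter P = b + 2y = 6.08 + 2×2.98 = 12.04 m. Hydraulic radius R = A/P = 18.12/12.04 = 1.505 m. Q_B = (1/0.016)·18.12·1.505^(2/3)·√0.01786 = 198.7 m³/s.
Q_A = 16.41 m³/s vs Q_B = 198.7 m³/s, so channel B carries more.

channel B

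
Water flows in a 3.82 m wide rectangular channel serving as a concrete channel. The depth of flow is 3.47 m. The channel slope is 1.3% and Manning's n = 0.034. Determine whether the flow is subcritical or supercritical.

subcritical

Flow area A = b·y = 3.82 × 3.47 = 13.26 m². Wetted perimeter P = b + 2y = 3.82 + 2×3.47 = 10.76 m.
Hydraulic radius R = A/P = 13.26/10.76 = 1.232 m.
V = (1/n) R^(2/3) √S = (1/0.034) × 1.232^(2/3) × √0.013 = 3.854 m/s. Hydraulic depth D_h = A/T = 13.26/3.82 = 3.47 m.
Froude number Fr = V/√(g·D_h) = 3.854/√(9.81×3.47) = 0.661, which is less than 1, so the flow is subcritical.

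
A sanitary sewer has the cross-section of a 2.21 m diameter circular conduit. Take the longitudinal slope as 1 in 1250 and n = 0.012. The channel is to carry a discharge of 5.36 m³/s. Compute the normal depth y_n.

Manning's equation rearranged: A R^(2/3) = nQ / (1·√S) = 0.012 × 5.36 / (√0.0008) = 2.274.
Trying y = 1.18 m: A R^(2/3) = 1.441 — too small.
Trying y = 1.78 m: A R^(2/3) = 2.541 — too large.
Trying y = 1.61 m: A R^(2/3) = 2.275 — matches.

y_n = 1.61 m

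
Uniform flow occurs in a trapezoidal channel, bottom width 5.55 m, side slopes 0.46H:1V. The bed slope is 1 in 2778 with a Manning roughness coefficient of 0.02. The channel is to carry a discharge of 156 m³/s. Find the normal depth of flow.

y_n = 8.12 m

Manning's equation rearranged: A R^(2/3) = nQ / (1·√S) = 0.02 × 156 / (√0.00036) = 164.4.
Trying y = 9.97 m: A R^(2/3) = 240.7 — high.
Trying y = 8.12 m: A R^(2/3) = 164.4 — ≈ 164.4.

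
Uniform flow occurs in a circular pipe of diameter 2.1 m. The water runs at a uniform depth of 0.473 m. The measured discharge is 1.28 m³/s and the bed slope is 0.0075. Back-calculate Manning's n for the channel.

For a circular section of diameter D = 2.1 m at depth y = 0.473 m, the central angle is θ = 2 arccos(1 − 2y/D) = 1.978 rad. Then A = (D²/8)(θ − sin θ) = 0.5842 m² and P = Dθ/2 = 2.077 m.
Hydraulic radius R = A/P = 0.5842/2.077 = 0.2813 m.
Rearranging Manning's equation: n = (1/Q) A R^(2/3) S^(1/2) = (1/1.28) × 0.5842 × 0.2813^(2/3) × √0.0075 = 0.017.

n = 0.017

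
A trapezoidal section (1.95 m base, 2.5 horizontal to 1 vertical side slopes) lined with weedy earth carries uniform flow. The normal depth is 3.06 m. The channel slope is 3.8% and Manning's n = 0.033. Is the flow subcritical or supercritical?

supercritical

With bottom width b = 1.95 m and side slope z = 2.5: A = (b + zy)y = (1.95 + 2.5×3.06)×3.06 = 29.38 m²; P = b + 2y√(1+z²) = 1.95 + 2×3.06×2.693 = 18.43 m.
Hydraulic radius R = A/P = 29.38/18.43 = 1.594 m.
V = (1/n) R^(2/3) √S = (1/0.033) × 1.594^(2/3) × √0.038 = 8.061 m/s. Hydraulic depth D_h = A/T = 29.38/17.25 = 1.703 m.
Froude number Fr = V/√(g·D_h) = 8.061/√(9.81×1.703) = 1.97, which is greater than 1, so the flow is supercritical.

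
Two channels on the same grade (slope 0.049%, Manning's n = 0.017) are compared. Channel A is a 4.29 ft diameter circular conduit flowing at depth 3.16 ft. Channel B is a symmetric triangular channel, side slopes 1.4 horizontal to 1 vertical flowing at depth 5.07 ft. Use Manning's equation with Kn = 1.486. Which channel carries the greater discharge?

channel B

Channel A: For a circular section of diameter D = 4.29 ft at depth y = 3.16 ft, the central angle is θ = 2 arccos(1 − 2y/D) = 4.127 rad. Then A = (D²/8)(θ − sin θ) = 11.41 ft² and P = Dθ/2 = 8.853 ft. Hydraulic radius R = A/P = 11.41/8.853 = 1.289 ft. Q_A = (1.486/0.017)·11.41·1.289^(2/3)·√0.00049 = 26.16 ft³/s.
Channel B: For a triangular section with side slope z = 1.4: A = zy² = 1.4×5.07² = 35.99 ft²; P = 2y√(1+z²) = 2×5.07×1.72 = 17.45 ft. Hydraulic radius R = A/P = 35.99/17.45 = 2.063 ft. Q_B = (1.486/0.017)·35.99·2.063^(2/3)·√0.00049 = 112.8 ft³/s.
Q_A = 26.16 ft³/s vs Q_B = 112.8 ft³/s, so channel B carries more.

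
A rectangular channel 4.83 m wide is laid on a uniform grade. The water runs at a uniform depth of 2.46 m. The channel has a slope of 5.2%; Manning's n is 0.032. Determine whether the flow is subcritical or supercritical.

supercritical

Flow area A = b·y = 4.83 × 2.46 = 11.88 m². Wetted perimeter P = b + 2y = 4.83 + 2×2.46 = 9.75 m.
Hydraulic radius R = A/P = 11.88/9.75 = 1.219 m.
V = (1/n) R^(2/3) √S = (1/0.032) × 1.219^(2/3) × √0.052 = 8.13 m/s. Hydraulic depth D_h = A/T = 11.88/4.83 = 2.46 m.
Froude number Fr = V/√(g·D_h) = 8.13/√(9.81×2.46) = 1.66, which is greater than 1, so the flow is supercritical.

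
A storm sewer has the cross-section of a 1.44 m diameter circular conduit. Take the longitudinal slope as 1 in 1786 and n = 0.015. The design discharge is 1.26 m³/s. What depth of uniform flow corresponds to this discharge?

y_n = 1.14 m

Manning's equation rearranged: A R^(2/3) = nQ / (1·√S) = 0.015 × 1.26 / (√0.0005599) = 0.7987.
Try y = 1.34 m: A R^(2/3) = 0.8862 — over.
Try y = 0.873 m: A R^(2/3) = 0.5625 — short.
Try y = 1.14 m: A R^(2/3) = 0.7972 — close enough.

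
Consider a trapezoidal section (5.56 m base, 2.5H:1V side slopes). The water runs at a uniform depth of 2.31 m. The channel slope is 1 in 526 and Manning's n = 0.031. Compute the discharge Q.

With bottom width b = 5.56 m and side slope z = 2.5: A = (b + zy)y = (5.56 + 2.5×2.31)×2.31 = 26.18 m²; P = b + 2y√(1+z²) = 5.56 + 2×2.31×2.693 = 18 m.
Hydraulic radius R = A/P = 26.18/18 = 1.455 m.
Manning's equation: Q = (1/n) A R^(2/3) S^(1/2) = (1/0.031) × 26.18 × 1.455^(2/3) × 0.001901^(1/2) = 47.3 m³/s.

Q = 47.3 m³/s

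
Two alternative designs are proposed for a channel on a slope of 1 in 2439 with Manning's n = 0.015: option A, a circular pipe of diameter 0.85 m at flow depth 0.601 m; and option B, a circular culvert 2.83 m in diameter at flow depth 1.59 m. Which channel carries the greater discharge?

channel B

Channel A: For a circular section of diameter D = 0.85 m at depth y = 0.601 m, the central angle is θ = 2 arccos(1 − 2y/D) = 3.996 rad. Then A = (D²/8)(θ − sin θ) = 0.4289 m² and P = Dθ/2 = 1.698 m. Hydraulic radius R = A/P = 0.4289/1.698 = 0.2526 m. Q_A = (1/0.015)·0.4289·0.2526^(2/3)·√0.00041 = 0.2314 m³/s.
Channel B: For a circular section of diameter D = 2.83 m at depth y = 1.59 m, the central angle is θ = 2 arccos(1 − 2y/D) = 3.39 rad. Then A = (D²/8)(θ − sin θ) = 3.639 m² and P = Dθ/2 = 4.796 m. Hydraulic radius R = A/P = 3.639/4.796 = 0.7587 m. Q_B = (1/0.015)·3.639·0.7587^(2/3)·√0.00041 = 4.087 m³/s.
Q_A = 0.2314 m³/s vs Q_B = 4.087 m³/s, so channel B carries more.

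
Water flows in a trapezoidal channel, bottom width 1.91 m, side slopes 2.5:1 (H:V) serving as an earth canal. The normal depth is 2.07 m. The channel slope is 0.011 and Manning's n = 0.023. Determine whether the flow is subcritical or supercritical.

With bottom width b = 1.91 m and side slope z = 2.5: A = (b + zy)y = (1.91 + 2.5×2.07)×2.07 = 14.67 m²; P = b + 2y√(1+z²) = 1.91 + 2×2.07×2.693 = 13.06 m.
Hydraulic radius R = A/P = 14.67/13.06 = 1.123 m.
V = (1/n) R^(2/3) √S = (1/0.023) × 1.123^(2/3) × √0.011 = 4.927 m/s. Hydraulic depth D_h = A/T = 14.67/12.26 = 1.196 m.
Froude number Fr = V/√(g·D_h) = 4.927/√(9.81×1.196) = 1.44, which is greater than 1, so the flow is supercritical.

supercritical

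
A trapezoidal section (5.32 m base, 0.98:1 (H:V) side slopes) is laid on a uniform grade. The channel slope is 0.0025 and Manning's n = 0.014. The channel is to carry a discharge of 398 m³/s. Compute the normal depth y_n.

Manning's equation rearranged: A R^(2/3) = nQ / (1·√S) = 0.014 × 398 / (√0.0025) = 111.4.
At y = 5.79 m: A R^(2/3) = 131.1 — too large.
At y = 4.65 m: A R^(2/3) = 84.69 — too small.
At y = 5.34 m: A R^(2/3) = 111.4 — matches.

y_n = 5.34 m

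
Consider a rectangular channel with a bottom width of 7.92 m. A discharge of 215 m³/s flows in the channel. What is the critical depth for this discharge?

For a rectangular channel, critical depth y_c = (q²/g)^(1/3) where q = Q/b = 215/7.92 = 27.15 m²/s.
So y_c = (27.15²/9.81)^(1/3) = 4.22 m.

y_c = 4.22 m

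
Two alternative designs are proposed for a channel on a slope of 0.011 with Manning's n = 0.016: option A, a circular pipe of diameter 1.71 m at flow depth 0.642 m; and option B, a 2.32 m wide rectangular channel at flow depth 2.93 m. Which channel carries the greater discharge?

Channel A: For a circular section of diameter D = 1.71 m at depth y = 0.642 m, the central angle is θ = 2 arccos(1 − 2y/D) = 2.638 rad. Then A = (D²/8)(θ − sin θ) = 0.7879 m² and P = Dθ/2 = 2.256 m. Hydraulic radius R = A/P = 0.7879/2.256 = 0.3493 m. Q_A = (1/0.016)·0.7879·0.3493^(2/3)·√0.011 = 2.562 m³/s.
Channel B: Flow area A = b·y = 2.32 × 2.93 = 6.798 m². Wetted perimeter P = b + 2y = 2.32 + 2×2.93 = 8.18 m. Hydraulic radius R = A/P = 6.798/8.18 = 0.831 m. Q_B = (1/0.016)·6.798·0.831^(2/3)·√0.011 = 39.39 m³/s.
Q_A = 2.562 m³/s vs Q_B = 39.39 m³/s, so channel B carries more.

channel B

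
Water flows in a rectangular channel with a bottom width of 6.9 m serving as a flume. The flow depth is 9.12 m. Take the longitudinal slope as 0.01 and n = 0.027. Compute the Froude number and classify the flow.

subcritical

Flow area A = b·y = 6.9 × 9.12 = 62.93 m². Wetted perimeter P = b + 2y = 6.9 + 2×9.12 = 25.14 m.
Hydraulic radius R = A/P = 62.93/25.14 = 2.503 m.
V = (1/n) R^(2/3) √S = (1/0.027) × 2.503^(2/3) × √0.01 = 6.828 m/s. Hydraulic depth D_h = A/T = 62.93/6.9 = 9.12 m.
Froude number Fr = V/√(g·D_h) = 6.828/√(9.81×9.12) = 0.722, which is less than 1, so the flow is subcritical.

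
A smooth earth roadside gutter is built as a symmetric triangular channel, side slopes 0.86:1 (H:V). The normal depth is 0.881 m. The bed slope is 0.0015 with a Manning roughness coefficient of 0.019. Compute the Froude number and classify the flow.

For a triangular section with side slope z = 0.86: A = zy² = 0.86×0.881² = 0.6675 m²; P = 2y√(1+z²) = 2×0.881×1.319 = 2.324 m.
Hydraulic radius R = A/P = 0.6675/2.324 = 0.2872 m.
V = (1/n) R^(2/3) √S = (1/0.019) × 0.2872^(2/3) × √0.0015 = 0.8874 m/s. Hydraulic depth D_h = A/T = 0.6675/1.515 = 0.4405 m.
Froude number Fr = V/√(g·D_h) = 0.8874/√(9.81×0.4405) = 0.427, which is less than 1, so the flow is subcritical.

subcritical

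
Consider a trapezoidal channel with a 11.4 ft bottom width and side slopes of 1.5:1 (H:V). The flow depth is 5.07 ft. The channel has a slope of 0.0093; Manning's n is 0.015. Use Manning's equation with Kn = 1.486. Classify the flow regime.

With bottom width b = 11.4 ft and side slope z = 1.5: A = (b + zy)y = (11.4 + 1.5×5.07)×5.07 = 96.36 ft²; P = b + 2y√(1+z²) = 11.4 + 2×5.07×1.803 = 29.68 ft.
Hydraulic radius R = A/P = 96.36/29.68 = 3.246 ft.
V = (1.486/n) R^(2/3) √S = (1.486/0.015) × 3.246^(2/3) × √0.0093 = 20.95 ft/s. Hydraulic depth D_h = A/T = 96.36/26.61 = 3.621 ft.
Froude number Fr = V/√(g·D_h) = 20.95/√(32.2×3.621) = 1.94, which is greater than 1, so the flow is supercritical.

supercritical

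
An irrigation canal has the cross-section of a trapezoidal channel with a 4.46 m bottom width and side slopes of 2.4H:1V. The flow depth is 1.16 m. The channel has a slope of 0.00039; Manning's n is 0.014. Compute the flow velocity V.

With bottom width b = 4.46 m and side slope z = 2.4: A = (b + zy)y = (4.46 + 2.4×1.16)×1.16 = 8.403 m²; P = b + 2y√(1+z²) = 4.46 + 2×1.16×2.6 = 10.49 m.
Hydraulic radius R = A/P = 8.403/10.49 = 0.8009 m.
From Manning's equation, V = (1/n) R^(2/3) S^(1/2) = (1/0.014) × 0.8009^(2/3) × 0.00039^(1/2) = 1.22 m/s.

V = 1.22 m/s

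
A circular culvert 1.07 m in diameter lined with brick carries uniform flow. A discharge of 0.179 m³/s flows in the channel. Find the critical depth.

y_c = 0.23 m

At critical depth, Q² T / (g A³) = 1, i.e. A³/T = Q²/g = 0.179²/9.81 = 0.003266.
Try y = 0.204 m: A³/T = 0.002032 — short.
Try y = 0.23 m: A³/T = 0.003251 — matches.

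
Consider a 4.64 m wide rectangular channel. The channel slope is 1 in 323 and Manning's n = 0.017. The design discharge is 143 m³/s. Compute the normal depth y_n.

Manning's equation rearranged: A R^(2/3) = nQ / (1·√S) = 0.017 × 143 / (√0.003096) = 43.69.
At y = 5.12 m: A R^(2/3) = 32.45 — low.
At y = 7.12 m: A R^(2/3) = 47.97 — high.
At y = 6.57 m: A R^(2/3) = 43.67 — ≈ 43.69.

y_n = 6.57 m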